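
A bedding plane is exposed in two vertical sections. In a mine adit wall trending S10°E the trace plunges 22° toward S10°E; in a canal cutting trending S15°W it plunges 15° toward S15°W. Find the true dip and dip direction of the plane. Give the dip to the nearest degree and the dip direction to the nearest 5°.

The two traces are lines in the plane: v₁ = (sin 170°·cos 22°, cos 170°·cos 22°, −sin 22°), v₂ = (sin 195°·cos 15°, cos 195°·cos 15°, −sin 15°).
n = v₁ × v₂ = (0.113, -0.135, 0.378) (taken with n_z > 0).
tan δ = √(n_x²+n_y²)/n_z = 0.176/0.378, so δ = 25.0°.
The horizontal component of n points toward azimuth atan2(n_x, n_y) = 140°, the dip direction.

true dip 25°, dip direction 140°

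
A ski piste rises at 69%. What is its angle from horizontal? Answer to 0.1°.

tan θ = 69/100 = 0.6900
θ = arctan(0.6900) = 34.61°

34.6°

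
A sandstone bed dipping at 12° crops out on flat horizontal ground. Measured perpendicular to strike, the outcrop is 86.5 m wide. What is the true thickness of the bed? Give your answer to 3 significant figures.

18.0 m

True thickness t = w · sin(dip) = 86.5 × sin 12°
t = 86.5 × 0.2079 = 17.984 m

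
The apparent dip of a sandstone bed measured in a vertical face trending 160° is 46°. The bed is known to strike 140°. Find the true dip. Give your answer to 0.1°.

71.7°

β = acute angle between strike 140° and section 160° = 20°.
tan(true dip) = tan 46° / sin 20° = 3.0277
true dip = arctan 3.0277 = 71.72°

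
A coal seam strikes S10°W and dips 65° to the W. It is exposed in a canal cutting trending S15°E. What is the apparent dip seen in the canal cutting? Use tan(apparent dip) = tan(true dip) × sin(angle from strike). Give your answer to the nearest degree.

42°

The section lies 25° from the strike.
tan α = tan 65° × sin 25° = 2.1445 × 0.4226 = 0.9063
apparent dip = arctan 0.9063 = 42.19°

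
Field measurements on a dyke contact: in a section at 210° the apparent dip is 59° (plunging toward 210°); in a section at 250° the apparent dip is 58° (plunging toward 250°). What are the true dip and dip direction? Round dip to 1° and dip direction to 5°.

Represent each trace as a vector plunging at its apparent dip toward its trend (east-north-up frame): v₁ = (-0.258, -0.446, -0.857), v₂ = (-0.498, -0.181, -0.848).
The plane normal is n = v₁ × v₂ ∝ (-0.223, -0.208, 0.175).
True dip = arccos(n_z / |n|) = arccos(0.4984) = 60.1°.
The horizontal component of n points toward azimuth atan2(n_x, n_y) = 227°, the dip direction.

true dip 60°, dip direction 225°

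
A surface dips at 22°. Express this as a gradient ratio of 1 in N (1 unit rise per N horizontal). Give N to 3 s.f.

1 : N means tan θ = 1/N, so N = 1/tan 22° = 1/0.4040

1 in 2.48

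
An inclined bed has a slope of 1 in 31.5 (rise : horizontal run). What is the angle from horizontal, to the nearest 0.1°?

1.8°

tan θ = 1/31.5 = 0.0317
θ = arctan(0.0317) = 1.82°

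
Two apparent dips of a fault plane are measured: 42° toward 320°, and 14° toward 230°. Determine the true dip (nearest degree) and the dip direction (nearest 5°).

true dip 43°, dip direction 305°

The two traces are lines in the plane: v₁ = (sin 320°·cos 42°, cos 320°·cos 42°, −sin 42°), v₂ = (sin 230°·cos 14°, cos 230°·cos 14°, −sin 14°).
Cross product v₁ × v₂ gives the pole to the plane: n ∝ (-0.555, 0.382, 0.721).
True dip = arccos(n_z / |n|) = arccos(0.7307) = 43.1°.
The horizontal component of n points toward azimuth atan2(n_x, n_y) = 305°, the dip direction.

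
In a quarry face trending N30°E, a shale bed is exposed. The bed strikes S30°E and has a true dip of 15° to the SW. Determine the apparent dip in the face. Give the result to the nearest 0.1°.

Angle between strike (S30°E) and section (N30°E): β = 60°.
tan(apparent dip) = tan 15° · sin 60° = 0.2321
α = arctan(0.2321) = 13.06°

13.1°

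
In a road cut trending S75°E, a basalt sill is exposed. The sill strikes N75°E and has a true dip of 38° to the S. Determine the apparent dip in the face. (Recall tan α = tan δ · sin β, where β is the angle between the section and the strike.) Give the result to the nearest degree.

21°

Angle between strike (N75°E) and section (S75°E): β = 30°.
tan(apparent dip) = tan 38° · sin 30° = 0.3906
α = arctan(0.3906) = 21.34°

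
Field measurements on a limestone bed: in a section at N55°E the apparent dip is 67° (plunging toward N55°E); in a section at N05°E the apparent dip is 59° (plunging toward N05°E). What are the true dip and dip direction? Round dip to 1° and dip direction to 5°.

true dip 67°, dip direction 050°

Each apparent-dip line lies in the plane. As unit vectors (x east, y north, z up), v₁ plunges 67°→N55°E and v₂ plunges 59°→N05°E.
The plane normal is n = v₁ × v₂ ∝ (0.280, 0.233, 0.154).
Dip δ = arctan(|n_h|/n_z) = arctan(0.364/0.154) = 67.1°.
The horizontal component of n points toward azimuth atan2(n_x, n_y) = 50°, the dip direction.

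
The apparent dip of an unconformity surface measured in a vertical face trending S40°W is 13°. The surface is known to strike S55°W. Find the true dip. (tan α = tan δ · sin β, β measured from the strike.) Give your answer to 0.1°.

β = acute angle between strike S55°W and section S40°W = 15°.
tan δ = tan α / sin β = tan 13° / sin 15° = 0.2309 / 0.2588 = 0.8920
δ = arctan(0.8920) = 41.73°

41.7°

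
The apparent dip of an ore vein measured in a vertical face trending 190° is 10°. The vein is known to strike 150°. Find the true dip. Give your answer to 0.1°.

β = acute angle between strike 150° and section 190° = 40°.
tan(true dip) = tan 10° / sin 40° = 0.2743
true dip = arctan 0.2743 = 15.34°

15.3°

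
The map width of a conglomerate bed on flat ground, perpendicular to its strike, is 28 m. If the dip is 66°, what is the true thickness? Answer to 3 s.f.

25.6 m

True thickness t = w · sin(dip) = 28 × sin 66°
t = 28 × 0.9135 = 25.579 m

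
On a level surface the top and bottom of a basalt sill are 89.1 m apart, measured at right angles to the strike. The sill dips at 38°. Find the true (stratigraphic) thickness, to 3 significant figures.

54.9 m

True thickness t = w · sin(dip) = 89.1 × sin 38°
t = 89.1 × 0.6157 = 54.855 m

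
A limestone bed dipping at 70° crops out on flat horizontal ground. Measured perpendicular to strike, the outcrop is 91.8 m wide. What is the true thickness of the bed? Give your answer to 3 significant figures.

True thickness t = w · sin(dip) = 91.8 × sin 70°
t = 91.8 × 0.9397 = 86.264 m

86.3 m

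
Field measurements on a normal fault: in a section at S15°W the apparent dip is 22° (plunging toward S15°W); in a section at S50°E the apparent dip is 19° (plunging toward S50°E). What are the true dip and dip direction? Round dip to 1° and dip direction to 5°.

true dip 24°, dip direction 170°

Represent each trace as a vector plunging at its apparent dip toward its trend (east-north-up frame): v₁ = (-0.240, -0.896, -0.375), v₂ = (0.724, -0.608, -0.326).
The plane normal is n = v₁ × v₂ ∝ (0.064, -0.349, 0.795).
True dip = arccos(n_z / |n|) = arccos(0.9129) = 24.1°.
Dip direction = atan2(0.064, -0.349) = 170° (azimuth of n's horizontal projection).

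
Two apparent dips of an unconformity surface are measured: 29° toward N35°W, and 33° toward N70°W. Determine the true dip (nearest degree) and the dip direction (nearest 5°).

The two traces are lines in the plane: v₁ = (sin 325°·cos 29°, cos 325°·cos 29°, −sin 29°), v₂ = (sin 290°·cos 33°, cos 290°·cos 33°, −sin 33°).
Cross product v₁ × v₂ gives the pole to the plane: n ∝ (-0.251, 0.109, 0.421).
tan δ = √(n_x²+n_y²)/n_z = 0.274/0.421, so δ = 33.0°.
Dip direction = azimuth of (n_x, n_y) = atan2(-0.251, 0.109) = 293°.

true dip 33°, dip direction 295°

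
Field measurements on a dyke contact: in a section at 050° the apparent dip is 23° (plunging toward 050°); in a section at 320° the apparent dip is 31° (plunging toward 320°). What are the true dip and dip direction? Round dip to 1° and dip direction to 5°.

Represent each trace as a vector plunging at its apparent dip toward its trend (east-north-up frame): v₁ = (0.705, 0.592, -0.391), v₂ = (-0.551, 0.657, -0.515).
The plane normal is n = v₁ × v₂ ∝ (-0.048, 0.578, 0.789).
Dip δ = arctan(|n_h|/n_z) = arctan(0.580/0.789) = 36.3°.
Dip direction = azimuth of (n_x, n_y) = atan2(-0.048, 0.578) = 355°.

true dip 36°, dip direction 355°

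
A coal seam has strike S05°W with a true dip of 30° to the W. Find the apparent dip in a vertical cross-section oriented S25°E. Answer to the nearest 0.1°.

The strike is S05°W and the section trends S25°E; the acute angle between them is β = 30°.
tan(apparent dip) = tan 30° · sin 30° = 0.2887
apparent dip = arctan 0.2887 = 16.10°

16.1°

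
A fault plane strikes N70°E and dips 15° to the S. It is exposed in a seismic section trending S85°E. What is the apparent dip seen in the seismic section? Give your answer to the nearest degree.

6°

The strike is N70°E and the section trends S85°E; the acute angle between them is β = 25°.
tan(apparent dip) = tan 15° · sin 25° = 0.1132
apparent dip = arctan 0.1132 = 6.46°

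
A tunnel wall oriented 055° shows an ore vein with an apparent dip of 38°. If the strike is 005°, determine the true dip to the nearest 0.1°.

45.6°

β = acute angle between strike 005° and section 055° = 50°.
tan δ = tan α / sin β = tan 38° / sin 50° = 0.7813 / 0.7660 = 1.0199
δ = arctan(1.0199) = 45.56°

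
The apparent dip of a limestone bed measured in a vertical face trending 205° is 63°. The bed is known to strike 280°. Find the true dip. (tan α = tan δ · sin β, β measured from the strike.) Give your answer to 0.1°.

The section is 75° from the strike.
tan δ = tan α / sin β = tan 63° / sin 75° = 1.9626 / 0.9659 = 2.0318
δ = arctan(2.0318) = 63.80°

63.8°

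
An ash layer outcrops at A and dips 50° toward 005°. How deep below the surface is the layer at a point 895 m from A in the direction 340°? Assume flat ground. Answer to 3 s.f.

The hole lies 25° from the dip direction, so the down-dip offset is 895 × cos 25° = 811.15 m.
Depth = down-dip offset × tan(dip) = 811.15 × tan 50° = 811.15 × 1.1918
Depth = 966.69 m

967 m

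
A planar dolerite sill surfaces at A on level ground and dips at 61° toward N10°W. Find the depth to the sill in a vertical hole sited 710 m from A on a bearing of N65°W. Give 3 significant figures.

The hole lies 55° from the dip direction, so the down-dip offset is 710 × cos 55° = 407.24 m.
Depth = down-dip offset × tan(dip) = 407.24 × tan 61° = 407.24 × 1.8040
Depth = 734.68 m

735 m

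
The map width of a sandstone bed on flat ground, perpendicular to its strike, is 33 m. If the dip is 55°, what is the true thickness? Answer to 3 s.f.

True thickness t = w · sin(dip) = 33 × sin 55°
t = 33 × 0.8192 = 27.032 m

27.0 m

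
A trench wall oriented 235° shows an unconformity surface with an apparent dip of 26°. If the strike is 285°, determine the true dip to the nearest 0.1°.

β = acute angle between strike 285° and section 235° = 50°.
tan(true dip) = tan 26° / sin 50° = 0.6367
true dip = arctan 0.6367 = 32.48°

32.5°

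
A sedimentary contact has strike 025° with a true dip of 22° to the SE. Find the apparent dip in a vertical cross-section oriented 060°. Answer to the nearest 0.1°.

13.0°

Angle between strike (025°) and section (060°): β = 35°.
tan(apparent dip) = tan 22° · sin 35° = 0.2317
apparent dip = arctan 0.2317 = 13.05°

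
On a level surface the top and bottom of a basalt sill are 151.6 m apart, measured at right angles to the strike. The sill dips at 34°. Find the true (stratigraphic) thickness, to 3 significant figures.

True thickness t = w · sin(dip) = 151.6 × sin 34°
t = 151.6 × 0.5592 = 84.774 m

84.8 m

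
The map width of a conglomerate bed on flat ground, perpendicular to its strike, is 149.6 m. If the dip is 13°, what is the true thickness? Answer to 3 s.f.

33.7 m

True thickness t = w · sin(dip) = 149.6 × sin 13°
t = 149.6 × 0.2250 = 33.653 m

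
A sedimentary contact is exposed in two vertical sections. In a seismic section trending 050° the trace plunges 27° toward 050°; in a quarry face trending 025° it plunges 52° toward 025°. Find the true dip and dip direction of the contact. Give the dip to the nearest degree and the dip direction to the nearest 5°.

Represent each trace as a vector plunging at its apparent dip toward its trend (east-north-up frame): v₁ = (0.683, 0.573, -0.454), v₂ = (0.260, 0.558, -0.788).
n = v₁ × v₂ = (-0.198, 0.420, 0.232) (taken with n_z > 0).
True dip = arccos(n_z / |n|) = arccos(0.4469) = 63.5°.
The horizontal component of n points toward azimuth atan2(n_x, n_y) = 335°, the dip direction.

true dip 63°, dip direction 335°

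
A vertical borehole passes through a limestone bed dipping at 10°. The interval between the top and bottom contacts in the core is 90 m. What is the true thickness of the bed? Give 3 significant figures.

88.6 m

True thickness t = h · cos(dip) = 90 × cos 10°
t = 90 × 0.9848 = 88.633 m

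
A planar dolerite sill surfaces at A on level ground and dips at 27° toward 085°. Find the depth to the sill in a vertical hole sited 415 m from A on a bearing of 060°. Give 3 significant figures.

192 m

The hole lies 25° from the dip direction, so the down-dip offset is 415 × cos 25° = 376.12 m.
Depth = down-dip offset × tan(dip) = 376.12 × tan 27° = 376.12 × 0.5095
Depth = 191.64 m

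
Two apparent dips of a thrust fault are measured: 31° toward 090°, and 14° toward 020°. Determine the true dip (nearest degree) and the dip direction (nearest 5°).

The two traces are lines in the plane: v₁ = (sin 90°·cos 31°, cos 90°·cos 31°, −sin 31°), v₂ = (sin 20°·cos 14°, cos 20°·cos 14°, −sin 14°).
The plane normal is n = v₁ × v₂ ∝ (0.470, 0.036, 0.782).
True dip = arccos(n_z / |n|) = arccos(0.8565) = 31.1°.
The horizontal component of n points toward azimuth atan2(n_x, n_y) = 86°, the dip direction.

true dip 31°, dip direction 085°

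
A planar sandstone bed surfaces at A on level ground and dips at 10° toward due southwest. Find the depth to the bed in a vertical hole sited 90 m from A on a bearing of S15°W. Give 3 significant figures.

13.7 m

The hole lies 30° from the dip direction, so the down-dip offset is 90 × cos 30° = 77.94 m.
Depth = down-dip offset × tan(dip) = 77.94 × tan 10° = 77.94 × 0.1763
Depth = 13.74 m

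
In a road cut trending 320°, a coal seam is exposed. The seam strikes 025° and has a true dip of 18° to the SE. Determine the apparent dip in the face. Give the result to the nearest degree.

16°

The section lies 65° from the strike.
tan(apparent dip) = tan 18° · sin 65° = 0.2945
apparent dip = arctan 0.2945 = 16.41°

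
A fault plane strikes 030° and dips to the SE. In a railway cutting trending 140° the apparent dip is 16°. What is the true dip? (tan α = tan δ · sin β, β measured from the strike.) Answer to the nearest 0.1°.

17.0°

β = acute angle between strike 030° and section 140° = 70°.
tan δ = tan α / sin β = tan 16° / sin 70° = 0.2867 / 0.9397 = 0.3051
δ = arctan(0.3051) = 16.97°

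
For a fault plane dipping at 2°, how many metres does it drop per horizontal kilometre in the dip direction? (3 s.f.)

34.9 m

drop per km = 1000 × tan 2° = 1000 × 0.0349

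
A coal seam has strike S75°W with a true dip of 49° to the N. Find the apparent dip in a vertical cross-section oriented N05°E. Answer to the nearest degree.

The strike is S75°W and the section trends N05°E; the acute angle between them is β = 70°.
tan α = tan 49° × sin 70° = 1.1504 × 0.9397 = 1.0810
α = arctan(1.0810) = 47.23°

47°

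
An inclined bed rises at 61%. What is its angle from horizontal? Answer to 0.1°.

31.4°

tan θ = 61/100 = 0.6100
θ = arctan(0.6100) = 31.38°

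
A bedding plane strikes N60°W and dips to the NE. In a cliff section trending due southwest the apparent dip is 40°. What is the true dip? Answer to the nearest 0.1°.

41.0°

The section is 75° from the strike.
tan δ = tan α / sin β = tan 40° / sin 75° = 0.8391 / 0.9659 = 0.8687
true dip = arctan 0.8687 = 40.98°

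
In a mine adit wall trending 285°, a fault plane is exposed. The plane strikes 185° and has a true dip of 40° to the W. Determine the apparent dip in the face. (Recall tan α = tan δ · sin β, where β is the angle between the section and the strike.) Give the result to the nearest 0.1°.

39.6°

Angle between strike (185°) and section (285°): β = 80°.
tan α = tan 40° × sin 80° = 0.8391 × 0.9848 = 0.8264
apparent dip = arctan 0.8264 = 39.57°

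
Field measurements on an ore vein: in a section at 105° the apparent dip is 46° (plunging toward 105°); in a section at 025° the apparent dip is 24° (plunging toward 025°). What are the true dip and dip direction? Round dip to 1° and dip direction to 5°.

Represent each trace as a vector plunging at its apparent dip toward its trend (east-north-up frame): v₁ = (0.671, -0.180, -0.719), v₂ = (0.386, 0.828, -0.407).
Cross product v₁ × v₂ gives the pole to the plane: n ∝ (0.669, -0.005, 0.625).
True dip = arccos(n_z / |n|) = arccos(0.6828) = 46.9°.
The horizontal component of n points toward azimuth atan2(n_x, n_y) = 90°, the dip direction.

true dip 47°, dip direction 090°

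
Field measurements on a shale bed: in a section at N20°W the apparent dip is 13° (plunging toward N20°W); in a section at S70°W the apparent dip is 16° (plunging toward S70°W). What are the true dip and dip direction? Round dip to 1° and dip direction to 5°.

The two traces are lines in the plane: v₁ = (sin 340°·cos 13°, cos 340°·cos 13°, −sin 13°), v₂ = (sin 250°·cos 16°, cos 250°·cos 16°, −sin 16°).
The plane normal is n = v₁ × v₂ ∝ (-0.326, 0.111, 0.937).
Dip δ = arctan(|n_h|/n_z) = arctan(0.345/0.937) = 20.2°.
The horizontal component of n points toward azimuth atan2(n_x, n_y) = 289°, the dip direction.

true dip 20°, dip direction 290°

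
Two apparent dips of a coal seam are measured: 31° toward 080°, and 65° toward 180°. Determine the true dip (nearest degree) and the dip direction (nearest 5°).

true dip 67°, dip direction 155°

Each apparent-dip line lies in the plane. As unit vectors (x east, y north, z up), v₁ plunges 31°→080° and v₂ plunges 65°→180°.
The plane normal is n = v₁ × v₂ ∝ (0.353, -0.765, 0.357).
Dip δ = arctan(|n_h|/n_z) = arctan(0.842/0.357) = 67.0°.
Dip direction = azimuth of (n_x, n_y) = atan2(0.353, -0.765) = 155°.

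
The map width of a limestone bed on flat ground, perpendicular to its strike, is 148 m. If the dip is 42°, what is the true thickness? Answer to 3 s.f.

True thickness t = w · sin(dip) = 148 × sin 42°
t = 148 × 0.6691 = 99.031 m

99.0 m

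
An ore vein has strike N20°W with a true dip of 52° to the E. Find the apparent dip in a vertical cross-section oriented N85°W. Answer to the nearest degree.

49°

The strike is N20°W and the section trends N85°W; the acute angle between them is β = 65°.
tan α = tan 52° × sin 65° = 1.2799 × 0.9063 = 1.1600
apparent dip = arctan 1.1600 = 49.24°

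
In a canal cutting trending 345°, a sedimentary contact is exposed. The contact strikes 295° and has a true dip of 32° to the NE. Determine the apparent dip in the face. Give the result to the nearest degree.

26°

Angle between strike (295°) and section (345°): β = 50°.
tan(apparent dip) = tan 32° · sin 50° = 0.4787
apparent dip = arctan 0.4787 = 25.58°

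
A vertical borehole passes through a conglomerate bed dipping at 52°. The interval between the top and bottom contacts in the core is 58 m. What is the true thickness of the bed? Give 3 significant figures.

True thickness t = h · cos(dip) = 58 × cos 52°
t = 58 × 0.6157 = 35.708 m

35.7 m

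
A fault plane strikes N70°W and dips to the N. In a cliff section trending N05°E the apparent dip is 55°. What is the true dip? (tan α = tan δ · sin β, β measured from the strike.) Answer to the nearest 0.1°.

55.9°

The section is 75° from the strike.
tan δ = tan α / sin β = tan 55° / sin 75° = 1.4281 / 0.9659 = 1.4785
δ = arctan(1.4785) = 55.93°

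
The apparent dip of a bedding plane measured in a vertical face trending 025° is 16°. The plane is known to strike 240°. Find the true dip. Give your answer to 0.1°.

26.6°

β = acute angle between strike 240° and section 025° = 35°.
tan δ = tan α / sin β = tan 16° / sin 35° = 0.2867 / 0.5736 = 0.4999
δ = arctan(0.4999) = 26.56°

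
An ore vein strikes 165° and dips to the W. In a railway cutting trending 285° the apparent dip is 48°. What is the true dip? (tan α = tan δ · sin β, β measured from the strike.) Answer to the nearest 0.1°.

52.1°

β = acute angle between strike 165° and section 285° = 60°.
tan δ = tan α / sin β = tan 48° / sin 60° = 1.1106 / 0.8660 = 1.2824
true dip = arctan 1.2824 = 52.05°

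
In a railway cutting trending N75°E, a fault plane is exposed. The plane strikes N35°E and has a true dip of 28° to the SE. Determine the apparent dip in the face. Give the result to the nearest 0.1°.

18.9°

The section lies 40° from the strike.
tan(apparent dip) = tan 28° · sin 40° = 0.3418
apparent dip = arctan 0.3418 = 18.87°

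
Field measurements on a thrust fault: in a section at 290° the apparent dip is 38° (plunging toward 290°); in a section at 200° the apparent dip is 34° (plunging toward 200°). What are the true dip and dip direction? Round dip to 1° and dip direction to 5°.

Represent each trace as a vector plunging at its apparent dip toward its trend (east-north-up frame): v₁ = (-0.740, 0.270, -0.616), v₂ = (-0.284, -0.779, -0.559).
The plane normal is n = v₁ × v₂ ∝ (-0.630, -0.240, 0.653).
Dip δ = arctan(|n_h|/n_z) = arctan(0.674/0.653) = 45.9°.
Dip direction = atan2(-0.630, -0.240) = 249° (azimuth of n's horizontal projection).

true dip 46°, dip direction 250°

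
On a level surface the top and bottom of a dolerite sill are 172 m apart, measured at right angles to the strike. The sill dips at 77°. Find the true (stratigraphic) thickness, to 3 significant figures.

168 m

True thickness t = w · sin(dip) = 172 × sin 77°
t = 172 × 0.9744 = 167.592 m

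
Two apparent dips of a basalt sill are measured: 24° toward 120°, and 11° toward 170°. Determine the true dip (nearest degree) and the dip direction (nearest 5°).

true dip 25°, dip direction 105°

The two traces are lines in the plane: v₁ = (sin 120°·cos 24°, cos 120°·cos 24°, −sin 24°), v₂ = (sin 170°·cos 11°, cos 170°·cos 11°, −sin 11°).
The plane normal is n = v₁ × v₂ ∝ (0.306, -0.082, 0.687).
tan δ = √(n_x²+n_y²)/n_z = 0.317/0.687, so δ = 24.8°.
Dip direction = azimuth of (n_x, n_y) = atan2(0.306, -0.082) = 105°.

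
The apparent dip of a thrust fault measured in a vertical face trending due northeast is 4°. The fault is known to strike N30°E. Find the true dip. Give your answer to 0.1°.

15.1°

The section is 15° from the strike.
tan(true dip) = tan 4° / sin 15° = 0.2702
true dip = arctan 0.2702 = 15.12°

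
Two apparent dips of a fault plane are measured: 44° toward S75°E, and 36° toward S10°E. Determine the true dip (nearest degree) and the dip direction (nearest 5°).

Represent each trace as a vector plunging at its apparent dip toward its trend (east-north-up frame): v₁ = (0.695, -0.186, -0.695), v₂ = (0.140, -0.797, -0.588).
n = v₁ × v₂ = (0.444, -0.311, 0.527) (taken with n_z > 0).
True dip = arccos(n_z / |n|) = arccos(0.6974) = 45.8°.
The horizontal component of n points toward azimuth atan2(n_x, n_y) = 125°, the dip direction.

true dip 46°, dip direction 125°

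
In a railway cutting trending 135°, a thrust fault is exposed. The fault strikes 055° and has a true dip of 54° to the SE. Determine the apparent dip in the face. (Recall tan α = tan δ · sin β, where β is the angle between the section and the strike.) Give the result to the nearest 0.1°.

The section lies 80° from the strike.
tan(apparent dip) = tan 54° · sin 80° = 1.3555
apparent dip = arctan 1.3555 = 53.58°

53.6°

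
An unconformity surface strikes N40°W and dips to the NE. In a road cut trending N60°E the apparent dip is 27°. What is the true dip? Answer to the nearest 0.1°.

The section is 80° from the strike.
tan(true dip) = tan 27° / sin 80° = 0.5174
δ = arctan(0.5174) = 27.36°

27.4°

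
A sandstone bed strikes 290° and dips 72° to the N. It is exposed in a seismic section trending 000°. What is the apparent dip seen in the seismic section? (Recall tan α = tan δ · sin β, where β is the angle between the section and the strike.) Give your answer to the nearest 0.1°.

Angle between strike (290°) and section (000°): β = 70°.
tan(apparent dip) = tan 72° · sin 70° = 2.8921
α = arctan(2.8921) = 70.93°

70.9°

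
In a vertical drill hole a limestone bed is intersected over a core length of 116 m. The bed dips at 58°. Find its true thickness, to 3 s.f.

True thickness t = h · cos(dip) = 116 × cos 58°
t = 116 × 0.5299 = 61.471 m

61.5 m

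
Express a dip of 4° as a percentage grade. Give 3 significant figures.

6.99%

grade % = 100 × tan 4° = 100 × 0.0699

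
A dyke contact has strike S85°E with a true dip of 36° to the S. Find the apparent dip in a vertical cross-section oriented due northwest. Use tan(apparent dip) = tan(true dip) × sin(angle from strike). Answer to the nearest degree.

25°

The strike is S85°E and the section trends due northwest; the acute angle between them is β = 40°.
tan(apparent dip) = tan 36° · sin 40° = 0.4670
α = arctan(0.4670) = 25.03°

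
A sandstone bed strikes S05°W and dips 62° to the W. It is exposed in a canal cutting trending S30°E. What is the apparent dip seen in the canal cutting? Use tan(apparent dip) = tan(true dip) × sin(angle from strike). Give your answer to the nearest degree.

47°

The section lies 35° from the strike.
tan(apparent dip) = tan 62° · sin 35° = 1.0787
α = arctan(1.0787) = 47.17°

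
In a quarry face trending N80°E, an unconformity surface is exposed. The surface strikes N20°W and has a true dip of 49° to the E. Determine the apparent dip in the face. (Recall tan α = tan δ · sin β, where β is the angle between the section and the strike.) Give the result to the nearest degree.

Angle between strike (N20°W) and section (N80°E): β = 80°.
tan(apparent dip) = tan 49° · sin 80° = 1.1329
α = arctan(1.1329) = 48.57°

49°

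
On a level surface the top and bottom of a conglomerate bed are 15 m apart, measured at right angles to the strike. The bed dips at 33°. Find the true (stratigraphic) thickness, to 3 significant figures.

True thickness t = w · sin(dip) = 15 × sin 33°
t = 15 × 0.5446 = 8.170 m

8.17 m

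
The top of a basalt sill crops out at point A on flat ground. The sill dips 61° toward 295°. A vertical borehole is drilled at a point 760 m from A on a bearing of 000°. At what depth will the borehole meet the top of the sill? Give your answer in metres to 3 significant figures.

579 m

The hole lies 65° from the dip direction, so the down-dip offset is 760 × cos 65° = 321.19 m.
Depth = down-dip offset × tan(dip) = 321.19 × tan 61° = 321.19 × 1.8040
Depth = 579.44 m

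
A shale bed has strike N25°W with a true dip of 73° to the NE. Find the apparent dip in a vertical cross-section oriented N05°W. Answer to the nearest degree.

48°

The strike is N25°W and the section trends N05°W; the acute angle between them is β = 20°.
tan(apparent dip) = tan 73° · sin 20° = 1.1187
apparent dip = arctan 1.1187 = 48.21°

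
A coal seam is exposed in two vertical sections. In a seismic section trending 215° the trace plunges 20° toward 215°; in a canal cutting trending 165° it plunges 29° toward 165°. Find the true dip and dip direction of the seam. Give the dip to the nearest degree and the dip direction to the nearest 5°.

true dip 29°, dip direction 165°

Each apparent-dip line lies in the plane. As unit vectors (x east, y north, z up), v₁ plunges 20°→215° and v₂ plunges 29°→165°.
Cross product v₁ × v₂ gives the pole to the plane: n ∝ (0.084, -0.339, 0.630).
tan δ = √(n_x²+n_y²)/n_z = 0.349/0.630, so δ = 29.0°.
The horizontal component of n points toward azimuth atan2(n_x, n_y) = 166°, the dip direction.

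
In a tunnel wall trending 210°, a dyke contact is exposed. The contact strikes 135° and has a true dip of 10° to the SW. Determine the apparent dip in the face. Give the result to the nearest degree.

Angle between strike (135°) and section (210°): β = 75°.
tan(apparent dip) = tan 10° · sin 75° = 0.1703
α = arctan(0.1703) = 9.67°

10°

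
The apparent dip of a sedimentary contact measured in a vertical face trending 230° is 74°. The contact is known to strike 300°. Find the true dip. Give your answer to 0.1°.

β = acute angle between strike 300° and section 230° = 70°.
tan(true dip) = tan 74° / sin 70° = 3.7112
true dip = arctan 3.7112 = 74.92°

74.9°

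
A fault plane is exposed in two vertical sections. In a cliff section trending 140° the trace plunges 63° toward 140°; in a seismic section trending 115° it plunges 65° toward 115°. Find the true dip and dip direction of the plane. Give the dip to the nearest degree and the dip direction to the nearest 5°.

true dip 65°, dip direction 115°

The two traces are lines in the plane: v₁ = (sin 140°·cos 63°, cos 140°·cos 63°, −sin 63°), v₂ = (sin 115°·cos 65°, cos 115°·cos 65°, −sin 65°).
The plane normal is n = v₁ × v₂ ∝ (0.156, -0.077, 0.081).
tan δ = √(n_x²+n_y²)/n_z = 0.174/0.081, so δ = 65.0°.
Dip direction = atan2(0.156, -0.077) = 116° (azimuth of n's horizontal projection).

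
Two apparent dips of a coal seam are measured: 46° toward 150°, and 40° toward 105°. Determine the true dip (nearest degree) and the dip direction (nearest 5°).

true dip 46°, dip direction 140°

Each apparent-dip line lies in the plane. As unit vectors (x east, y north, z up), v₁ plunges 46°→150° and v₂ plunges 40°→105°.
The plane normal is n = v₁ × v₂ ∝ (0.244, -0.309, 0.376).
Dip δ = arctan(|n_h|/n_z) = arctan(0.394/0.376) = 46.3°.
The horizontal component of n points toward azimuth atan2(n_x, n_y) = 142°, the dip direction.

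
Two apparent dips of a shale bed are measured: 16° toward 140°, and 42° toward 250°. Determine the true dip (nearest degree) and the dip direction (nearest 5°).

The two traces are lines in the plane: v₁ = (sin 140°·cos 16°, cos 140°·cos 16°, −sin 16°), v₂ = (sin 250°·cos 42°, cos 250°·cos 42°, −sin 42°).
The plane normal is n = v₁ × v₂ ∝ (-0.423, -0.606, 0.671).
True dip = arccos(n_z / |n|) = arccos(0.6725) = 47.7°.
Dip direction = atan2(-0.423, -0.606) = 215° (azimuth of n's horizontal projection).

true dip 48°, dip direction 215°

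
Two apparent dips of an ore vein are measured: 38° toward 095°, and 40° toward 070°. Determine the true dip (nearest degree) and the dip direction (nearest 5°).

The two traces are lines in the plane: v₁ = (sin 95°·cos 38°, cos 95°·cos 38°, −sin 38°), v₂ = (sin 70°·cos 40°, cos 70°·cos 40°, −sin 40°).
n = v₁ × v₂ = (0.205, 0.061, 0.255) (taken with n_z > 0).
True dip = arccos(n_z / |n|) = arccos(0.7655) = 40.0°.
The horizontal component of n points toward azimuth atan2(n_x, n_y) = 73°, the dip direction.

true dip 40°, dip direction 075°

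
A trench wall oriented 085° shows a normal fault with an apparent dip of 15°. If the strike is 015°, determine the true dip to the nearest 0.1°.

β = acute angle between strike 015° and section 085° = 70°.
tan(true dip) = tan 15° / sin 70° = 0.2851
δ = arctan(0.2851) = 15.92°

15.9°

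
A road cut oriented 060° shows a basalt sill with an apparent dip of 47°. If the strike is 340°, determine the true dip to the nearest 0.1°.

47.4°

β = acute angle between strike 340° and section 060° = 80°.
tan δ = tan α / sin β = tan 47° / sin 80° = 1.0724 / 0.9848 = 1.0889
δ = arctan(1.0889) = 47.44°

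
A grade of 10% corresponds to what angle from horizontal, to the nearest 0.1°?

tan θ = 10/100 = 0.1000
θ = arctan(0.1000) = 5.71°

5.7°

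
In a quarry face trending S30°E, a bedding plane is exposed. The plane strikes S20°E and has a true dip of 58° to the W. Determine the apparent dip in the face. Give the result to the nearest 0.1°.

15.5°

The section lies 10° from the strike.
tan(apparent dip) = tan 58° · sin 10° = 0.2779
apparent dip = arctan 0.2779 = 15.53°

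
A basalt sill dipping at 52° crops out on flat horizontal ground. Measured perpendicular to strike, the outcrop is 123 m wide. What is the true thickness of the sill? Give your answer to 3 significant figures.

96.9 m

True thickness t = w · sin(dip) = 123 × sin 52°
t = 123 × 0.7880 = 96.925 m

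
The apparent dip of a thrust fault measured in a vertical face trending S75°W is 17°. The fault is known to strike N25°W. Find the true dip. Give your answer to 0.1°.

17.2°

β = acute angle between strike N25°W and section S75°W = 80°.
tan δ = tan α / sin β = tan 17° / sin 80° = 0.3057 / 0.9848 = 0.3104
δ = arctan(0.3104) = 17.25°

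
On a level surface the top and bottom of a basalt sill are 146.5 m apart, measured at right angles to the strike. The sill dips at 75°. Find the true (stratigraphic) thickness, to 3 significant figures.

True thickness t = w · sin(dip) = 146.5 × sin 75°
t = 146.5 × 0.9659 = 141.508 m

142 m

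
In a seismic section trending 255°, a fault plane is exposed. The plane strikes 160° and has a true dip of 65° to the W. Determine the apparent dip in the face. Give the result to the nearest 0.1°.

64.9°

Angle between strike (160°) and section (255°): β = 85°.
tan α = tan 65° × sin 85° = 2.1445 × 0.9962 = 2.1363
apparent dip = arctan 2.1363 = 64.92°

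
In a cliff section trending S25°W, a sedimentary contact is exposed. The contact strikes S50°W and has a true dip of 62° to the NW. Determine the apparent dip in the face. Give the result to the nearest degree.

38°

Angle between strike (S50°W) and section (S25°W): β = 25°.
tan(apparent dip) = tan 62° · sin 25° = 0.7948
apparent dip = arctan 0.7948 = 38.48°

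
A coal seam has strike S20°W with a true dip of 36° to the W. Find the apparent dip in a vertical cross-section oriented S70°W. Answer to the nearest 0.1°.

29.1°

The strike is S20°W and the section trends S70°W; the acute angle between them is β = 50°.
tan(apparent dip) = tan 36° · sin 50° = 0.5566
α = arctan(0.5566) = 29.10°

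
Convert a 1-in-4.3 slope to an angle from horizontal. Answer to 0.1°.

tan θ = 1/4.3 = 0.2326
θ = arctan(0.2326) = 13.09°

13.1°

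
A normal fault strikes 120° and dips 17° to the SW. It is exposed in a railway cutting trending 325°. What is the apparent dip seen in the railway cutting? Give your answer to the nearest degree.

7°

The section lies 25° from the strike.
tan α = tan 17° × sin 25° = 0.3057 × 0.4226 = 0.1292
apparent dip = arctan 0.1292 = 7.36°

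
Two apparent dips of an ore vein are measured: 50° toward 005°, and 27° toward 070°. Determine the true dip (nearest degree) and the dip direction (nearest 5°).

true dip 50°, dip direction 005°

Represent each trace as a vector plunging at its apparent dip toward its trend (east-north-up frame): v₁ = (0.056, 0.640, -0.766), v₂ = (0.837, 0.305, -0.454).
Cross product v₁ × v₂ gives the pole to the plane: n ∝ (0.057, 0.616, 0.519).
Dip δ = arctan(|n_h|/n_z) = arctan(0.619/0.519) = 50.0°.
Dip direction = atan2(0.057, 0.616) = 5° (azimuth of n's horizontal projection).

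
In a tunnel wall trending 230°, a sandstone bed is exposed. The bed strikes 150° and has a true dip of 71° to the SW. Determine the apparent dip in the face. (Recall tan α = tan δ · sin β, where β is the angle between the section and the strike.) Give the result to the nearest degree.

71°

The strike is 150° and the section trends 230°; the acute angle between them is β = 80°.
tan α = tan 71° × sin 80° = 2.9042 × 0.9848 = 2.8601
α = arctan(2.8601) = 70.73°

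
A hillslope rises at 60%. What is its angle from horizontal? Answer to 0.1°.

31.0°

tan θ = 60/100 = 0.6000
θ = arctan(0.6000) = 30.96°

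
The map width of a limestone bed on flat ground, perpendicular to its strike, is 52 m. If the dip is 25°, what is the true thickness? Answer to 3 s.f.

True thickness t = w · sin(dip) = 52 × sin 25°
t = 52 × 0.4226 = 21.976 m

22.0 m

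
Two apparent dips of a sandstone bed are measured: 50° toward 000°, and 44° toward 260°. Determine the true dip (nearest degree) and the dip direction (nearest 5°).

true dip 59°, dip direction 315°

Represent each trace as a vector plunging at its apparent dip toward its trend (east-north-up frame): v₁ = (0.000, 0.643, -0.766), v₂ = (-0.708, -0.125, -0.695).
n = v₁ × v₂ = (-0.542, 0.543, 0.455) (taken with n_z > 0).
tan δ = √(n_x²+n_y²)/n_z = 0.767/0.455, so δ = 59.3°.
The horizontal component of n points toward azimuth atan2(n_x, n_y) = 315°, the dip direction.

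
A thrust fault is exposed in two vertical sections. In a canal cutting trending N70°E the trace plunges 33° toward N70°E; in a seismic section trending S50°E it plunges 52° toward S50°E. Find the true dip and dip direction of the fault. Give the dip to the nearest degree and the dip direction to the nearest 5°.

The two traces are lines in the plane: v₁ = (sin 70°·cos 33°, cos 70°·cos 33°, −sin 33°), v₂ = (sin 130°·cos 52°, cos 130°·cos 52°, −sin 52°).
The plane normal is n = v₁ × v₂ ∝ (0.442, -0.364, 0.447).
tan δ = √(n_x²+n_y²)/n_z = 0.572/0.447, so δ = 52.0°.
The horizontal component of n points toward azimuth atan2(n_x, n_y) = 130°, the dip direction.

true dip 52°, dip direction 130°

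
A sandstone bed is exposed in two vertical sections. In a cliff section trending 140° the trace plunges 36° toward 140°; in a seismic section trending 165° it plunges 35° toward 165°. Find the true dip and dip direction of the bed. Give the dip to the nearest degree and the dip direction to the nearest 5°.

true dip 36°, dip direction 150°

Represent each trace as a vector plunging at its apparent dip toward its trend (east-north-up frame): v₁ = (0.520, -0.620, -0.588), v₂ = (0.212, -0.791, -0.574).
Cross product v₁ × v₂ gives the pole to the plane: n ∝ (0.110, -0.174, 0.280).
True dip = arccos(n_z / |n|) = arccos(0.8064) = 36.2°.
The horizontal component of n points toward azimuth atan2(n_x, n_y) = 148°, the dip direction.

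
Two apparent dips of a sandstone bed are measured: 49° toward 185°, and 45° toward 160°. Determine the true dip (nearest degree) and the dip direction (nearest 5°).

Each apparent-dip line lies in the plane. As unit vectors (x east, y north, z up), v₁ plunges 49°→185° and v₂ plunges 45°→160°.
n = v₁ × v₂ = (-0.039, -0.223, 0.196) (taken with n_z > 0).
Dip δ = arctan(|n_h|/n_z) = arctan(0.226/0.196) = 49.1°.
Dip direction = atan2(-0.039, -0.223) = 190° (azimuth of n's horizontal projection).

true dip 49°, dip direction 190°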